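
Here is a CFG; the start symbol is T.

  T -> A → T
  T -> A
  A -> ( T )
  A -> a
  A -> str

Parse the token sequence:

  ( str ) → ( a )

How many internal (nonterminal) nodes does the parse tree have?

8

[T [A ( [T [A str]] )] → [T [A ( [T [A a]] )]]]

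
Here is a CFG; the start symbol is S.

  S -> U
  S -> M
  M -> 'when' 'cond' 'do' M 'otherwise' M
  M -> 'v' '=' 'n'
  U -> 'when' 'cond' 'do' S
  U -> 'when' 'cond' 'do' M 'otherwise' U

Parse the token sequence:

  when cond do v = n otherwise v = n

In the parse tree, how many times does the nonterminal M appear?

3

[S [M when cond do [M v = n] otherwise [M v = n]]]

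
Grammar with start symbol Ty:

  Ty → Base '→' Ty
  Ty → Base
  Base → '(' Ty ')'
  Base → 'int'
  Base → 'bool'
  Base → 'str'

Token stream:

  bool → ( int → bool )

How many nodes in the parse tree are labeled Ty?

4

[Ty [Base bool] → [Ty [Base ( [Ty [Base int] → [Ty [Base bool]]] )]]]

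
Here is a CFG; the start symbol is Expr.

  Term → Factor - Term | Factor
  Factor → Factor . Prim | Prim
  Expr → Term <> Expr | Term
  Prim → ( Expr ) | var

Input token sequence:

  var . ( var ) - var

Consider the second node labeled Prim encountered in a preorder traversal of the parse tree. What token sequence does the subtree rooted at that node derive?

( var )

[Expr [Term [Factor [Factor [Prim var]] . [Prim ( [Expr [Term [Factor [Prim var]]]] )]] - [Term [Factor [Prim var]]]]]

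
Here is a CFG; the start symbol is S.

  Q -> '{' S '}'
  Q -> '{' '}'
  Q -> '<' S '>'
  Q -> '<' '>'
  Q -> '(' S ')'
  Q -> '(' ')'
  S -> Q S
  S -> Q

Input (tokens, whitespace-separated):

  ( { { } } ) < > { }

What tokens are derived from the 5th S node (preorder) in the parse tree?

[S [Q ( [S [Q { [S [Q { }]] }]] )] [S [Q < >] [S [Q { }]]]]

{ }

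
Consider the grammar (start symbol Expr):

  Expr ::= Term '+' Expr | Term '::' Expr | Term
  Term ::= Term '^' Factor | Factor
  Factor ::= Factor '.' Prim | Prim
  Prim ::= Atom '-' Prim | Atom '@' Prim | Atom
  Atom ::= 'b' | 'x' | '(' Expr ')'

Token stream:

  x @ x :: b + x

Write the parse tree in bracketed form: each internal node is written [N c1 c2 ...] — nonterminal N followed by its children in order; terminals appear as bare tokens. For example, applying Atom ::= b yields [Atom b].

[Expr [Term [Factor [Prim [Atom x] @ [Prim [Atom x]]]]] :: [Expr [Term [Factor [Prim [Atom b]]]] + [Expr [Term [Factor [Prim [Atom x]]]]]]]

Expr
Term :: Expr
Factor :: Expr
Prim :: Expr
Atom @ Prim :: Expr
x @ Prim :: Expr
x @ Atom :: Expr
x @ x :: Expr
x @ x :: Term + Expr
x @ x :: Factor + Expr
x @ x :: Prim + Expr
x @ x :: Atom + Expr
x @ x :: b + Expr
x @ x :: b + Term
x @ x :: b + Factor
x @ x :: b + Prim
x @ x :: b + Atom
x @ x :: b + x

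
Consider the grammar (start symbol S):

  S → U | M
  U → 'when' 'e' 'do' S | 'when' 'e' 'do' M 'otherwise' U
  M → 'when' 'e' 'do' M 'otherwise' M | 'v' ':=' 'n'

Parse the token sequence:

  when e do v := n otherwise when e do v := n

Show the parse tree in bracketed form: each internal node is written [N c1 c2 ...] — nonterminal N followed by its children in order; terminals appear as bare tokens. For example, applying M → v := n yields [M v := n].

S
U
when e do M otherwise U
when e do v := n otherwise U
when e do v := n otherwise when e do S
when e do v := n otherwise when e do M
when e do v := n otherwise when e do v := n

[S [U when e do [M v := n] otherwise [U when e do [S [M v := n]]]]]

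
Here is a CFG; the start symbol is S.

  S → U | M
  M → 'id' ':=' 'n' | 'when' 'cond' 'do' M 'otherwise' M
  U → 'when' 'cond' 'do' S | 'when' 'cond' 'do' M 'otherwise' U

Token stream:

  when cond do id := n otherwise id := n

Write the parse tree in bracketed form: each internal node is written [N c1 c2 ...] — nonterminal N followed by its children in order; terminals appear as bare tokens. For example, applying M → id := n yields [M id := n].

S
M
when cond do M otherwise M
when cond do id := n otherwise M
when cond do id := n otherwise id := n

[S [M when cond do [M id := n] otherwise [M id := n]]]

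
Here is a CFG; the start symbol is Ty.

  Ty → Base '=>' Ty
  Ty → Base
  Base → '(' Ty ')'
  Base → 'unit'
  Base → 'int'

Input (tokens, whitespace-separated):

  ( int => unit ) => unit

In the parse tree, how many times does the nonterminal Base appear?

[Ty [Base ( [Ty [Base int] => [Ty [Base unit]]] )] => [Ty [Base unit]]]

4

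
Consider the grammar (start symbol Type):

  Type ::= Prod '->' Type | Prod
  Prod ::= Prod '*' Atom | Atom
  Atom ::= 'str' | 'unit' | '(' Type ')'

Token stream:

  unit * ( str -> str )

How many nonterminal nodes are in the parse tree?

11

[Type [Prod [Prod [Atom unit]] * [Atom ( [Type [Prod [Atom str]] -> [Type [Prod [Atom str]]]] )]]]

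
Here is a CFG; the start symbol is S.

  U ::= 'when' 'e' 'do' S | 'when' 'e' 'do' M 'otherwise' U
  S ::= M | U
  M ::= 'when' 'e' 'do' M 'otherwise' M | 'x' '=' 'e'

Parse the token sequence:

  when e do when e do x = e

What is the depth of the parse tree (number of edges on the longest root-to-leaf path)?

6

[S [U when e do [S [U when e do [S [M x = e]]]]]]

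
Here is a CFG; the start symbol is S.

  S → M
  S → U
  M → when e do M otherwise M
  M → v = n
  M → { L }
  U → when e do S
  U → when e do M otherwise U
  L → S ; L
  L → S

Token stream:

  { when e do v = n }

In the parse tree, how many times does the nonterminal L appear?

1

[S [M { [L [S [U when e do [S [M v = n]]]]] }]]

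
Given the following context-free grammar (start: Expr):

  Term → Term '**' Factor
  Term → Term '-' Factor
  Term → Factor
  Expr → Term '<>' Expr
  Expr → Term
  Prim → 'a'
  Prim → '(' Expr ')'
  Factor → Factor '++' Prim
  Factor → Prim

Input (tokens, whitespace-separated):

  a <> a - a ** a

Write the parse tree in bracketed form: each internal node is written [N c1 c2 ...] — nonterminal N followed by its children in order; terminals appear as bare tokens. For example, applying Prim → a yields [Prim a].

Expr
Term <> Expr
Factor <> Expr
Prim <> Expr
a <> Expr
a <> Term
a <> Term ** Factor
a <> Term - Factor ** Factor
a <> Factor - Factor ** Factor
a <> Prim - Factor ** Factor
a <> a - Factor ** Factor
a <> a - Prim ** Factor
a <> a - a ** Factor
a <> a - a ** Prim
a <> a - a ** a

[Expr [Term [Factor [Prim a]]] <> [Expr [Term [Term [Term [Factor [Prim a]]] - [Factor [Prim a]]] ** [Factor [Prim a]]]]]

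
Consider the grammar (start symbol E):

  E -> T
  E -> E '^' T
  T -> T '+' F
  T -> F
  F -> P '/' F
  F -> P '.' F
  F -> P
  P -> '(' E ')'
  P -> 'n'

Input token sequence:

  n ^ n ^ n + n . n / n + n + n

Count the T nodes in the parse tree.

6

[E [E [E [T [F [P n]]]] ^ [T [F [P n]]]] ^ [T [T [T [T [F [P n]]] + [F [P n] . [F [P n] / [F [P n]]]]] + [F [P n]]] + [F [P n]]]]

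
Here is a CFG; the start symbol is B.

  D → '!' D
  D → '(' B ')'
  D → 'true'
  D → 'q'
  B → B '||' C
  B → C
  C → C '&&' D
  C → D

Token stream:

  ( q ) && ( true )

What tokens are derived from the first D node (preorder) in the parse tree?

( q )

[B [C [C [D ( [B [C [D q]]] )]] && [D ( [B [C [D true]]] )]]]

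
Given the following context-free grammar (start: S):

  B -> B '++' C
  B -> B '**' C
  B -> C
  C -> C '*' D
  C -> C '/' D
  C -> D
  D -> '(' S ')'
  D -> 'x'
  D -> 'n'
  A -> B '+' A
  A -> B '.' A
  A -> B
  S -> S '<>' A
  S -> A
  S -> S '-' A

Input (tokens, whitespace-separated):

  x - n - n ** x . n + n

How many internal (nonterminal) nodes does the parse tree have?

[S [S [S [A [B [C [D x]]]]] - [A [B [C [D n]]]]] - [A [B [B [C [D n]]] ** [C [D x]]] . [A [B [C [D n]]] + [A [B [C [D n]]]]]]]

26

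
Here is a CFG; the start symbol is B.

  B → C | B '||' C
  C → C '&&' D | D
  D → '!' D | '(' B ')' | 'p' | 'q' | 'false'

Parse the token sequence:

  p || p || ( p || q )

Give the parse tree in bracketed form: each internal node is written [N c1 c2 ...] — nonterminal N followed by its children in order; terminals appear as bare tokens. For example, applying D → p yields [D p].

B
B || C
B || C || C
C || C || C
D || C || C
p || C || C
p || D || C
p || p || C
p || p || D
p || p || ( B )
p || p || ( B || C )
p || p || ( C || C )
p || p || ( D || C )
p || p || ( p || C )
p || p || ( p || D )
p || p || ( p || q )

[B [B [B [C [D p]]] || [C [D p]]] || [C [D ( [B [B [C [D p]]] || [C [D q]]] )]]]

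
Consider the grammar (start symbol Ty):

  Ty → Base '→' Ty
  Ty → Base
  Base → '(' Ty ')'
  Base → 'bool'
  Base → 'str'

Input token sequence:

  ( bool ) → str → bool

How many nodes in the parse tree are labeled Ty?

[Ty [Base ( [Ty [Base bool]] )] → [Ty [Base str] → [Ty [Base bool]]]]

4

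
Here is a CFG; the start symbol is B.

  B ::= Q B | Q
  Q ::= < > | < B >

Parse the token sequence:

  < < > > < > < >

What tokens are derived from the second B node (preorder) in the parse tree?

[B [Q < [B [Q < >]] >] [B [Q < >] [B [Q < >]]]]

< >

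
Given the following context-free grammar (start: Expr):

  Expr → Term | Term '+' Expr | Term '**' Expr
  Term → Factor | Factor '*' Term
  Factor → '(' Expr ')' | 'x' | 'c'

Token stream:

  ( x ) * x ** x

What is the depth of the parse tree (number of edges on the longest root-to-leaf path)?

[Expr [Term [Factor ( [Expr [Term [Factor x]]] )] * [Term [Factor x]]] ** [Expr [Term [Factor x]]]]

6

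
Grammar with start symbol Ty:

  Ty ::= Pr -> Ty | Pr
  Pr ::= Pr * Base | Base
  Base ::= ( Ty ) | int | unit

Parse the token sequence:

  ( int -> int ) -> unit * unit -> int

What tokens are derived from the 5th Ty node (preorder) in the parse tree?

int

[Ty [Pr [Base ( [Ty [Pr [Base int]] -> [Ty [Pr [Base int]]]] )]] -> [Ty [Pr [Pr [Base unit]] * [Base unit]] -> [Ty [Pr [Base int]]]]]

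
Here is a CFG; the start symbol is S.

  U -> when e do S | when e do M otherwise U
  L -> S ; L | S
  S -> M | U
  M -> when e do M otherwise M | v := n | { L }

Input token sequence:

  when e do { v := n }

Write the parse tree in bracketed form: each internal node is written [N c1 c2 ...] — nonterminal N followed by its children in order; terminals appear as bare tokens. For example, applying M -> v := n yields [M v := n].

S
U
when e do S
when e do M
when e do { L }
when e do { S }
when e do { M }
when e do { v := n }

[S [U when e do [S [M { [L [S [M v := n]]] }]]]]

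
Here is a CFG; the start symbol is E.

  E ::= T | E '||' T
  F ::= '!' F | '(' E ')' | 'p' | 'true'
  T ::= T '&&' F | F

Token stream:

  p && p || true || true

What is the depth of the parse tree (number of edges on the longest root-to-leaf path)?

6

[E [E [E [T [T [F p]] && [F p]]] || [T [F true]]] || [T [F true]]]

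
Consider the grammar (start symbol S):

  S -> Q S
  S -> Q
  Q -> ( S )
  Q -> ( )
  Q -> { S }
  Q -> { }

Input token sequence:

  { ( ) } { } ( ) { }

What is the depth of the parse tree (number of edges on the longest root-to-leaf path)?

[S [Q { [S [Q ( )]] }] [S [Q { }] [S [Q ( )] [S [Q { }]]]]]

5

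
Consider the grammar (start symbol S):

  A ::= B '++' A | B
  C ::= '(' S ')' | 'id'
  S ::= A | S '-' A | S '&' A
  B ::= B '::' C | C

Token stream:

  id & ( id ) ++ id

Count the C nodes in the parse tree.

[S [S [A [B [C id]]]] & [A [B [C ( [S [A [B [C id]]]] )]] ++ [A [B [C id]]]]]

4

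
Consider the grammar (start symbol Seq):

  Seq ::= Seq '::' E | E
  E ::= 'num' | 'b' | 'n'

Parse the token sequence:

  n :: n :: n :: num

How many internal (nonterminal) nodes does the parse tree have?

8

[Seq [Seq [Seq [Seq [E n]] :: [E n]] :: [E n]] :: [E num]]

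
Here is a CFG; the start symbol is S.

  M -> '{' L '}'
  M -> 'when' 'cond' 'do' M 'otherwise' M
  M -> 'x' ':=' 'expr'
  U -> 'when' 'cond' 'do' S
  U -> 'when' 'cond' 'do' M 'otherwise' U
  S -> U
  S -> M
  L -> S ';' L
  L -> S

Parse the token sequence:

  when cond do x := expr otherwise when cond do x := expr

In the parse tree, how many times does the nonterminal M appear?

2

[S [U when cond do [M x := expr] otherwise [U when cond do [S [M x := expr]]]]]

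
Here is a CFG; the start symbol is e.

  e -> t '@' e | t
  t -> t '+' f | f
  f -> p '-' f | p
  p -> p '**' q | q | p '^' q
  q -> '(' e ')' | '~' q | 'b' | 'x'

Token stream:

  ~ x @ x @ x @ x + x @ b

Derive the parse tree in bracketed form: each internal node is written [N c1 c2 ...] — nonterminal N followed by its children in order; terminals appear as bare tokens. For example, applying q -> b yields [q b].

[e [t [f [p [q ~ [q x]]]]] @ [e [t [f [p [q x]]]] @ [e [t [f [p [q x]]]] @ [e [t [t [f [p [q x]]]] + [f [p [q x]]]] @ [e [t [f [p [q b]]]]]]]]]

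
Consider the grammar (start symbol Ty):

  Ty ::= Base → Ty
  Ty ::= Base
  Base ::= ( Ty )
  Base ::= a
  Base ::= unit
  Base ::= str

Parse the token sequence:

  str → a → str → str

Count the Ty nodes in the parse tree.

4

[Ty [Base str] → [Ty [Base a] → [Ty [Base str] → [Ty [Base str]]]]]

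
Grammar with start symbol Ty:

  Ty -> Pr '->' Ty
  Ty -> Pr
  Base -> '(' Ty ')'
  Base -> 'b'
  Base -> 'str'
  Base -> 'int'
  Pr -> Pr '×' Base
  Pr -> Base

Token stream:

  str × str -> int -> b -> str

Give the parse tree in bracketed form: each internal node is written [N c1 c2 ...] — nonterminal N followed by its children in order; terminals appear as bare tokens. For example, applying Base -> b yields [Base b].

[Ty [Pr [Pr [Base str]] × [Base str]] -> [Ty [Pr [Base int]] -> [Ty [Pr [Base b]] -> [Ty [Pr [Base str]]]]]]

Ty
Pr -> Ty
Pr × Base -> Ty
Base × Base -> Ty
str × Base -> Ty
str × str -> Ty
str × str -> Pr -> Ty
str × str -> Base -> Ty
str × str -> int -> Ty
str × str -> int -> Pr -> Ty
str × str -> int -> Base -> Ty
str × str -> int -> b -> Ty
str × str -> int -> b -> Pr
str × str -> int -> b -> Base
str × str -> int -> b -> str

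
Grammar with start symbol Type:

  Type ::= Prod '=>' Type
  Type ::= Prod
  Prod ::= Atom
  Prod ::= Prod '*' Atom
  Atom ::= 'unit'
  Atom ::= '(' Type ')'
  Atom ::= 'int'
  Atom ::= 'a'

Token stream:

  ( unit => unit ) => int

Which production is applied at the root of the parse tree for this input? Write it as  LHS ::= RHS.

Type ::= Prod '=>' Type

[Type [Prod [Atom ( [Type [Prod [Atom unit]] => [Type [Prod [Atom unit]]]] )]] => [Type [Prod [Atom int]]]]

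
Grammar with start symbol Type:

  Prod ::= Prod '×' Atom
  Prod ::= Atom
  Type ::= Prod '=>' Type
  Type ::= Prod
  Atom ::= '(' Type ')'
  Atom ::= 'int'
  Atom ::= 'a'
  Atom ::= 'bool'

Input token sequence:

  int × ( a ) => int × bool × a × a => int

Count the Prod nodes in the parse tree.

[Type [Prod [Prod [Atom int]] × [Atom ( [Type [Prod [Atom a]]] )]] => [Type [Prod [Prod [Prod [Prod [Atom int]] × [Atom bool]] × [Atom a]] × [Atom a]] => [Type [Prod [Atom int]]]]]

8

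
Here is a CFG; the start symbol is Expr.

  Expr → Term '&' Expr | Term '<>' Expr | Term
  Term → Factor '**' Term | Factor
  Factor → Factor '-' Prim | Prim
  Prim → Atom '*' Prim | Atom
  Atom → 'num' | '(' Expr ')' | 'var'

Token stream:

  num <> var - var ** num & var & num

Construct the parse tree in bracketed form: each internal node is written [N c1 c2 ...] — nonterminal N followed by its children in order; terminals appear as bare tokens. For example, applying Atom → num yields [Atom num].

[Expr [Term [Factor [Prim [Atom num]]]] <> [Expr [Term [Factor [Factor [Prim [Atom var]]] - [Prim [Atom var]]] ** [Term [Factor [Prim [Atom num]]]]] & [Expr [Term [Factor [Prim [Atom var]]]] & [Expr [Term [Factor [Prim [Atom num]]]]]]]]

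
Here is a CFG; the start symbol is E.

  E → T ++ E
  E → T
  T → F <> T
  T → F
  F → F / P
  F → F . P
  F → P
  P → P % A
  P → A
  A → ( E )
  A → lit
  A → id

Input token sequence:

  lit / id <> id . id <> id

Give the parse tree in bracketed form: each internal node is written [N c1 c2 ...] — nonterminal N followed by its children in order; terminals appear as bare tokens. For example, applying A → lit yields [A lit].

E
T
F <> T
F / P <> T
P / P <> T
A / P <> T
lit / P <> T
lit / A <> T
lit / id <> T
lit / id <> F <> T
lit / id <> F . P <> T
lit / id <> P . P <> T
lit / id <> A . P <> T
lit / id <> id . P <> T
lit / id <> id . A <> T
lit / id <> id . id <> T
lit / id <> id . id <> F
lit / id <> id . id <> P
lit / id <> id . id <> A
lit / id <> id . id <> id

[E [T [F [F [P [A lit]]] / [P [A id]]] <> [T [F [F [P [A id]]] . [P [A id]]] <> [T [F [P [A id]]]]]]]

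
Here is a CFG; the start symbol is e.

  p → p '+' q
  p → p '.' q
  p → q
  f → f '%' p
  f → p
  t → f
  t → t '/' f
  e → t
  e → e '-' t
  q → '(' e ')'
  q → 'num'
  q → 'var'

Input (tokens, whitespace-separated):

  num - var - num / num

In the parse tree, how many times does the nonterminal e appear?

[e [e [e [t [f [p [q num]]]]] - [t [f [p [q var]]]]] - [t [t [f [p [q num]]]] / [f [p [q num]]]]]

3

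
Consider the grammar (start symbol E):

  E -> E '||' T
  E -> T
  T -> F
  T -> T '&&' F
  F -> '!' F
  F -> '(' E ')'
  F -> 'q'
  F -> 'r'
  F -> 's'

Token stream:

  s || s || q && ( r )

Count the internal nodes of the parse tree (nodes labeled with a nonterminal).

14

[E [E [E [T [F s]]] || [T [F s]]] || [T [T [F q]] && [F ( [E [T [F r]]] )]]]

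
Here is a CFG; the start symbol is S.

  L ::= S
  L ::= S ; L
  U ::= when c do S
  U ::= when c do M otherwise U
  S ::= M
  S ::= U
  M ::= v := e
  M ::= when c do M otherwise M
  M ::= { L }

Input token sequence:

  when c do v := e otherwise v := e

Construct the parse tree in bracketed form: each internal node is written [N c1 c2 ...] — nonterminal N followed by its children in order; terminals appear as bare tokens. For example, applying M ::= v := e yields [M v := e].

S
M
when c do M otherwise M
when c do v := e otherwise M
when c do v := e otherwise v := e

[S [M when c do [M v := e] otherwise [M v := e]]]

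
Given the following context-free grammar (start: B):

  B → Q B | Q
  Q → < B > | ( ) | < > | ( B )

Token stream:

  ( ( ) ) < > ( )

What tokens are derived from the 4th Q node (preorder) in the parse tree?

[B [Q ( [B [Q ( )]] )] [B [Q < >] [B [Q ( )]]]]

( )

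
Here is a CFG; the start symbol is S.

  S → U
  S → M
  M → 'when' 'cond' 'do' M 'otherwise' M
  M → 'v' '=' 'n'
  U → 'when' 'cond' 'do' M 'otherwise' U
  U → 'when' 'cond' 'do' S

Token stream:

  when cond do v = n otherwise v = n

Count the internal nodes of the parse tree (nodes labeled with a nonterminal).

4

[S [M when cond do [M v = n] otherwise [M v = n]]]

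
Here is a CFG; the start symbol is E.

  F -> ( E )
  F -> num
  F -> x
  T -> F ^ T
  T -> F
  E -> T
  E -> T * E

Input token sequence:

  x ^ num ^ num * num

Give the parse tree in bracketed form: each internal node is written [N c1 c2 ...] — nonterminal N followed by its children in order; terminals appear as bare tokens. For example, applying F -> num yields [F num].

[E [T [F x] ^ [T [F num] ^ [T [F num]]]] * [E [T [F num]]]]

E
T * E
F ^ T * E
x ^ T * E
x ^ F ^ T * E
x ^ num ^ T * E
x ^ num ^ F * E
x ^ num ^ num * E
x ^ num ^ num * T
x ^ num ^ num * F
x ^ num ^ num * num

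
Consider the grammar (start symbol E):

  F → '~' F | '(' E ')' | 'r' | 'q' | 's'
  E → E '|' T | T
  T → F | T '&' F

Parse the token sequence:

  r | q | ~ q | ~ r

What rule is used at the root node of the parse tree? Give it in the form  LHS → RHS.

[E [E [E [E [T [F r]]] | [T [F q]]] | [T [F ~ [F q]]]] | [T [F ~ [F r]]]]

E → E '|' T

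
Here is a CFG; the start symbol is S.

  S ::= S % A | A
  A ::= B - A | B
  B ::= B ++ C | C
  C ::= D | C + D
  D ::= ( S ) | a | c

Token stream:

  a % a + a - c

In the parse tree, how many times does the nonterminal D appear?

[S [S [A [B [C [D a]]]]] % [A [B [C [C [D a]] + [D a]]] - [A [B [C [D c]]]]]]

4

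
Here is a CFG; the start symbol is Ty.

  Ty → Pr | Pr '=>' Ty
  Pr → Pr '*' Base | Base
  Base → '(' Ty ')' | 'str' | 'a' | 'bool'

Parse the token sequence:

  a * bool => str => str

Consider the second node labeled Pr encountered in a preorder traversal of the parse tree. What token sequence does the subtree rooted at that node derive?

[Ty [Pr [Pr [Base a]] * [Base bool]] => [Ty [Pr [Base str]] => [Ty [Pr [Base str]]]]]

a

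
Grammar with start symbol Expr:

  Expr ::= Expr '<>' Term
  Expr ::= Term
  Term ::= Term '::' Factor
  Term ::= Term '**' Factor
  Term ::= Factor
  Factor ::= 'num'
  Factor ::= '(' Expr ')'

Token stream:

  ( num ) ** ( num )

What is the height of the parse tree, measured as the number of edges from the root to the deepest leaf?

[Expr [Term [Term [Factor ( [Expr [Term [Factor num]]] )]] ** [Factor ( [Expr [Term [Factor num]]] )]]]

7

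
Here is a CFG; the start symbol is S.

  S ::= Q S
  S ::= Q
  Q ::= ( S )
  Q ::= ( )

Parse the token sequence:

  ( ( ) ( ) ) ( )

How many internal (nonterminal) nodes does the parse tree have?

8

[S [Q ( [S [Q ( )] [S [Q ( )]]] )] [S [Q ( )]]]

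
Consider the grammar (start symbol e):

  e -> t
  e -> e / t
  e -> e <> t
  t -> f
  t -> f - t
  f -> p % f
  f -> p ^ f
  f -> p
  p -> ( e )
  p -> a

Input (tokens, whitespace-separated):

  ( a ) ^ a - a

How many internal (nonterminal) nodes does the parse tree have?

13

[e [t [f [p ( [e [t [f [p a]]]] )] ^ [f [p a]]] - [t [f [p a]]]]]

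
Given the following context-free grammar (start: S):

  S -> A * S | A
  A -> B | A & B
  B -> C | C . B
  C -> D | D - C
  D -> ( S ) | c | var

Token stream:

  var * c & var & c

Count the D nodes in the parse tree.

4

[S [A [B [C [D var]]]] * [S [A [A [A [B [C [D c]]]] & [B [C [D var]]]] & [B [C [D c]]]]]]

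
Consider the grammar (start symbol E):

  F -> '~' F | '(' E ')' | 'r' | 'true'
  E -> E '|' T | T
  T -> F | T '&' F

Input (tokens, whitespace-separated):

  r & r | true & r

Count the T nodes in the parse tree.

4

[E [E [T [T [F r]] & [F r]]] | [T [T [F true]] & [F r]]]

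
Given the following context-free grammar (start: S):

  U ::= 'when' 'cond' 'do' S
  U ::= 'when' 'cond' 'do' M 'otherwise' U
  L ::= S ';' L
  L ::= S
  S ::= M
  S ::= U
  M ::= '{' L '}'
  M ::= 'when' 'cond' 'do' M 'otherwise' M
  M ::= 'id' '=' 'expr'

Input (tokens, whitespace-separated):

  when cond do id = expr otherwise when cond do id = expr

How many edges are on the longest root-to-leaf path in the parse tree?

[S [U when cond do [M id = expr] otherwise [U when cond do [S [M id = expr]]]]]

5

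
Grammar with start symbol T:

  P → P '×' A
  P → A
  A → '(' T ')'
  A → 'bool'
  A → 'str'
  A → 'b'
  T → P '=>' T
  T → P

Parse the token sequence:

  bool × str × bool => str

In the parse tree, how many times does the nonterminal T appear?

2

[T [P [P [P [A bool]] × [A str]] × [A bool]] => [T [P [A str]]]]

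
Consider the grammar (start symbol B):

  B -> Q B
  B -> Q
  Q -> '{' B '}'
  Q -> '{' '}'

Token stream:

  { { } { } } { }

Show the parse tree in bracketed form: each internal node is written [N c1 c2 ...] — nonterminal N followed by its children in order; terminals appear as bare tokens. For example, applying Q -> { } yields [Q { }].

[B [Q { [B [Q { }] [B [Q { }]]] }] [B [Q { }]]]

B
Q B
{ B } B
{ Q B } B
{ { } B } B
{ { } Q } B
{ { } { } } B
{ { } { } } Q
{ { } { } } { }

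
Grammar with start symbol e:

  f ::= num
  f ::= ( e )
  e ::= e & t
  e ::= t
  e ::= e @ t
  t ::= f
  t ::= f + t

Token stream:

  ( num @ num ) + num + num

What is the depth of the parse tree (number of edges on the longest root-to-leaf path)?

7

[e [t [f ( [e [e [t [f num]]] @ [t [f num]]] )] + [t [f num] + [t [f num]]]]]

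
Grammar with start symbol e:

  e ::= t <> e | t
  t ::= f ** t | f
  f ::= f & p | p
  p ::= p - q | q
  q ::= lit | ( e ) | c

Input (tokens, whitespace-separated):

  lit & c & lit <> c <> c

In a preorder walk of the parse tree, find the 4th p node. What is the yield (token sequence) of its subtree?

c

[e [t [f [f [f [p [q lit]]] & [p [q c]]] & [p [q lit]]]] <> [e [t [f [p [q c]]]] <> [e [t [f [p [q c]]]]]]]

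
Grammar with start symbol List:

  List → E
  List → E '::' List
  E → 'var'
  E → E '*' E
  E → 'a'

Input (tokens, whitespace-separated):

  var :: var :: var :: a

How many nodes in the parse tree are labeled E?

4

[List [E var] :: [List [E var] :: [List [E var] :: [List [E a]]]]]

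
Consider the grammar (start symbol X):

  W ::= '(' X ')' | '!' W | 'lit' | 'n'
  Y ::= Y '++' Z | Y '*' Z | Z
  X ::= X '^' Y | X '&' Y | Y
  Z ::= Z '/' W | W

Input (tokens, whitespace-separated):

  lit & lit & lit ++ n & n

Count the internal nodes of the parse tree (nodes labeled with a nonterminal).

19

[X [X [X [X [Y [Z [W lit]]]] & [Y [Z [W lit]]]] & [Y [Y [Z [W lit]]] ++ [Z [W n]]]] & [Y [Z [W n]]]]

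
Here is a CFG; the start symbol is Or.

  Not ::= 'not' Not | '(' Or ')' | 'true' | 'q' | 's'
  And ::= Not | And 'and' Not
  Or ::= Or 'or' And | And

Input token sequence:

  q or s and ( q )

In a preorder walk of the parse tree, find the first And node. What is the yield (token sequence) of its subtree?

q

[Or [Or [And [Not q]]] or [And [And [Not s]] and [Not ( [Or [And [Not q]]] )]]]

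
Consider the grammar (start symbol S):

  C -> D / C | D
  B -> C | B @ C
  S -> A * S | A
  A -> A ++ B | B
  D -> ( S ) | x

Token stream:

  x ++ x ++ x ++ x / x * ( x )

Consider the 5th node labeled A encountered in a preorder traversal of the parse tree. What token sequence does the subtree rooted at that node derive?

[S [A [A [A [A [B [C [D x]]]] ++ [B [C [D x]]]] ++ [B [C [D x]]]] ++ [B [C [D x] / [C [D x]]]]] * [S [A [B [C [D ( [S [A [B [C [D x]]]]] )]]]]]]

( x )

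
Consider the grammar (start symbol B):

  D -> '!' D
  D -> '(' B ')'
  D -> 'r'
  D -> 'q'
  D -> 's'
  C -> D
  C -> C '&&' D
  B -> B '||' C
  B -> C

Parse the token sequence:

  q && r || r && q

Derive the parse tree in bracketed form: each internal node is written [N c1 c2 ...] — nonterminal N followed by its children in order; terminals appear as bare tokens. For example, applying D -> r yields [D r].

[B [B [C [C [D q]] && [D r]]] || [C [C [D r]] && [D q]]]

B
B || C
C || C
C && D || C
D && D || C
q && D || C
q && r || C
q && r || C && D
q && r || D && D
q && r || r && D
q && r || r && q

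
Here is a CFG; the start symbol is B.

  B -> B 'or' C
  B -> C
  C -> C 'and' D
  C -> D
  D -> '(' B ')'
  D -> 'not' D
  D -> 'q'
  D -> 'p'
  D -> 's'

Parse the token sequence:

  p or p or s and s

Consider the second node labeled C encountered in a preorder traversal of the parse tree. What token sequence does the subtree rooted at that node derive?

[B [B [B [C [D p]]] or [C [D p]]] or [C [C [D s]] and [D s]]]

p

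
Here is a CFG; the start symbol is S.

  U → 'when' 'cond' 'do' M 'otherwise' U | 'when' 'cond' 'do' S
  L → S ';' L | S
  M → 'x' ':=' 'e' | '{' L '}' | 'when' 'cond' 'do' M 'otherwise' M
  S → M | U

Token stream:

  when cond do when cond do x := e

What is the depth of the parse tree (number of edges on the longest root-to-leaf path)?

[S [U when cond do [S [U when cond do [S [M x := e]]]]]]

6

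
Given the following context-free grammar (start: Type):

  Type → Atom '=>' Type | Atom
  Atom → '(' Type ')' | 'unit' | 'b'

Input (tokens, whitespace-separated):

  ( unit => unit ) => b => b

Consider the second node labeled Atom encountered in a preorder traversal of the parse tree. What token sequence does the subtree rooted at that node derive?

unit

[Type [Atom ( [Type [Atom unit] => [Type [Atom unit]]] )] => [Type [Atom b] => [Type [Atom b]]]]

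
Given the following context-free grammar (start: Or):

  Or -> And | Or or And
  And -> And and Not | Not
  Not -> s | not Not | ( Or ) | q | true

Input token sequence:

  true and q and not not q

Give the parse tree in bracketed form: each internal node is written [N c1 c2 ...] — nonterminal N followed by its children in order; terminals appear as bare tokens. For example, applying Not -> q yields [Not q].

[Or [And [And [And [Not true]] and [Not q]] and [Not not [Not not [Not q]]]]]

Or
And
And and Not
And and Not and Not
Not and Not and Not
true and Not and Not
true and q and Not
true and q and not Not
true and q and not not Not
true and q and not not q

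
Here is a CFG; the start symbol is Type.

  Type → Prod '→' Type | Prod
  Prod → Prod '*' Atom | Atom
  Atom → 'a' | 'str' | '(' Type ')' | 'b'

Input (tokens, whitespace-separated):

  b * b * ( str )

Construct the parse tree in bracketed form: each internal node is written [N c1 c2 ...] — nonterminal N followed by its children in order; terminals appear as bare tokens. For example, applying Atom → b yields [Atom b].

[Type [Prod [Prod [Prod [Atom b]] * [Atom b]] * [Atom ( [Type [Prod [Atom str]]] )]]]

Type
Prod
Prod * Atom
Prod * Atom * Atom
Atom * Atom * Atom
b * Atom * Atom
b * b * Atom
b * b * ( Type )
b * b * ( Prod )
b * b * ( Atom )
b * b * ( str )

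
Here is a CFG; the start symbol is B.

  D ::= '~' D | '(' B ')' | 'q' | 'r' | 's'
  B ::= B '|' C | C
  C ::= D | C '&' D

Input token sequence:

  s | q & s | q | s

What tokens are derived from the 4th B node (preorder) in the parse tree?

[B [B [B [B [C [D s]]] | [C [C [D q]] & [D s]]] | [C [D q]]] | [C [D s]]]

s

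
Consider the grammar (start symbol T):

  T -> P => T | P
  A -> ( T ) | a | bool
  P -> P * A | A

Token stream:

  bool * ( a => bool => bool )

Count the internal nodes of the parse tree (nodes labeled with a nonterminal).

[T [P [P [A bool]] * [A ( [T [P [A a]] => [T [P [A bool]] => [T [P [A bool]]]]] )]]]

14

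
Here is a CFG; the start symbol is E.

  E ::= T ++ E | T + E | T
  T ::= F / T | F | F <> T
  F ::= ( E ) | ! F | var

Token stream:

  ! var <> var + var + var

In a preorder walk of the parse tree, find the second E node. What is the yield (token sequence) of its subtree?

var + var

[E [T [F ! [F var]] <> [T [F var]]] + [E [T [F var]] + [E [T [F var]]]]]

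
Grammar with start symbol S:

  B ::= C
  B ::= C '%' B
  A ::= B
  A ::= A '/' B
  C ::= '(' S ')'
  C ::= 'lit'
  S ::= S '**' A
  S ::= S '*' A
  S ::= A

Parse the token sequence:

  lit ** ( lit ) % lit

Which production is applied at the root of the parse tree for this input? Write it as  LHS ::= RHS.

[S [S [A [B [C lit]]]] ** [A [B [C ( [S [A [B [C lit]]]] )] % [B [C lit]]]]]

S ::= S '**' A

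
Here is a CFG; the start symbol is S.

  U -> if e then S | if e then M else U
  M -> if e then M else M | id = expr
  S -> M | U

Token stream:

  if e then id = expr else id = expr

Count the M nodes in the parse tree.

[S [M if e then [M id = expr] else [M id = expr]]]

3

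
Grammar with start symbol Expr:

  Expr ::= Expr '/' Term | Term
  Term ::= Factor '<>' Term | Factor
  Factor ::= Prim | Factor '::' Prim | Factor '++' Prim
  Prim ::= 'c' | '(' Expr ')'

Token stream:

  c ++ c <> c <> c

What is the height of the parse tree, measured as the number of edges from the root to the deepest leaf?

[Expr [Term [Factor [Factor [Prim c]] ++ [Prim c]] <> [Term [Factor [Prim c]] <> [Term [Factor [Prim c]]]]]]

6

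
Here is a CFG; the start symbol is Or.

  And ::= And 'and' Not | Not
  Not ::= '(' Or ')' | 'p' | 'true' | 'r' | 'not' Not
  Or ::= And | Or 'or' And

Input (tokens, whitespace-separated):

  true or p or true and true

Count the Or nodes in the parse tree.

3

[Or [Or [Or [And [Not true]]] or [And [Not p]]] or [And [And [Not true]] and [Not true]]]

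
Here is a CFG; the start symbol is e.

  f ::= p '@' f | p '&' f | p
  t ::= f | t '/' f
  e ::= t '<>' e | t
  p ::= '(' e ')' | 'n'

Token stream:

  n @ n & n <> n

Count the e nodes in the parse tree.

2

[e [t [f [p n] @ [f [p n] & [f [p n]]]]] <> [e [t [f [p n]]]]]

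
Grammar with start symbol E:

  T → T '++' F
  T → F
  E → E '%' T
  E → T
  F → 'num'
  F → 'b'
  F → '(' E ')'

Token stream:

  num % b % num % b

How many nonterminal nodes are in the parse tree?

12

[E [E [E [E [T [F num]]] % [T [F b]]] % [T [F num]]] % [T [F b]]]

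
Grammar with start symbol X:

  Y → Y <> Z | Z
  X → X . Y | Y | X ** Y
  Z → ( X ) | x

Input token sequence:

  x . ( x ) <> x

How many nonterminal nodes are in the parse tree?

[X [X [Y [Z x]]] . [Y [Y [Z ( [X [Y [Z x]]] )]] <> [Z x]]]

11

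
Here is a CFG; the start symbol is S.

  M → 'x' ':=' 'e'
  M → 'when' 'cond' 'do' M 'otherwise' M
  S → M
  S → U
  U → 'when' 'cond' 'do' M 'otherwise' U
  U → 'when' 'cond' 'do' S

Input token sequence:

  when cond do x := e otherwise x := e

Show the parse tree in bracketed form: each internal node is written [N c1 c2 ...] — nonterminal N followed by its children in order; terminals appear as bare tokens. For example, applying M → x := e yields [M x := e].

[S [M when cond do [M x := e] otherwise [M x := e]]]

S
M
when cond do M otherwise M
when cond do x := e otherwise M
when cond do x := e otherwise x := e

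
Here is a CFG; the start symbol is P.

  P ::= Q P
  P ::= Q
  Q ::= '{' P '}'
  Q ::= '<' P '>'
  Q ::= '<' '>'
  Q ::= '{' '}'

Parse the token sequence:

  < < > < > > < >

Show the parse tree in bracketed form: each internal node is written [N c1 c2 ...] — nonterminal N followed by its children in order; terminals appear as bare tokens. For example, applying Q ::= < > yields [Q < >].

[P [Q < [P [Q < >] [P [Q < >]]] >] [P [Q < >]]]

P
Q P
< P > P
< Q P > P
< < > P > P
< < > Q > P
< < > < > > P
< < > < > > Q
< < > < > > < >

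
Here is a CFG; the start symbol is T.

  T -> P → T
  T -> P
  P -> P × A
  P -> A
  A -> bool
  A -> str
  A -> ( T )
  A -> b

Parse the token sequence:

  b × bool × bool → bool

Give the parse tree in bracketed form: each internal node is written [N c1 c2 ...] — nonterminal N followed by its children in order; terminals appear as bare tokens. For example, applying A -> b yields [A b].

[T [P [P [P [A b]] × [A bool]] × [A bool]] → [T [P [A bool]]]]

T
P → T
P × A → T
P × A × A → T
A × A × A → T
b × A × A → T
b × bool × A → T
b × bool × bool → T
b × bool × bool → P
b × bool × bool → A
b × bool × bool → bool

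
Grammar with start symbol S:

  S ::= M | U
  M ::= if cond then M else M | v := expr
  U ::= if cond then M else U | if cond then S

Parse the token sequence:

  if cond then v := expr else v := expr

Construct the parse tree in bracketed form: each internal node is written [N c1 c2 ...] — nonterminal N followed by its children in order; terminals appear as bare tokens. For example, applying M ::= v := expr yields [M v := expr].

S
M
if cond then M else M
if cond then v := expr else M
if cond then v := expr else v := expr

[S [M if cond then [M v := expr] else [M v := expr]]]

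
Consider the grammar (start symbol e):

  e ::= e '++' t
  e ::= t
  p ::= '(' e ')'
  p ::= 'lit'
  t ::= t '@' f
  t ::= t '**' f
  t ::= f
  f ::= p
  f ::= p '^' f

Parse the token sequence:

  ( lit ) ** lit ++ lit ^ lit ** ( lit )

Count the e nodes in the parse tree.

[e [e [t [t [f [p ( [e [t [f [p lit]]]] )]]] ** [f [p lit]]]] ++ [t [t [f [p lit] ^ [f [p lit]]]] ** [f [p ( [e [t [f [p lit]]]] )]]]]

4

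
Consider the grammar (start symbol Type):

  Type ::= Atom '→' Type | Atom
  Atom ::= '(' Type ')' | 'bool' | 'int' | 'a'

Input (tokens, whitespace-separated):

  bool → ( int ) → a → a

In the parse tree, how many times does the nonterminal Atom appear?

[Type [Atom bool] → [Type [Atom ( [Type [Atom int]] )] → [Type [Atom a] → [Type [Atom a]]]]]

5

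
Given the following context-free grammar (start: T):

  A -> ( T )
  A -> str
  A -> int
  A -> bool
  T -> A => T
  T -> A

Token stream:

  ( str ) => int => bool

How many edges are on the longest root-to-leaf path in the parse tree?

4

[T [A ( [T [A str]] )] => [T [A int] => [T [A bool]]]]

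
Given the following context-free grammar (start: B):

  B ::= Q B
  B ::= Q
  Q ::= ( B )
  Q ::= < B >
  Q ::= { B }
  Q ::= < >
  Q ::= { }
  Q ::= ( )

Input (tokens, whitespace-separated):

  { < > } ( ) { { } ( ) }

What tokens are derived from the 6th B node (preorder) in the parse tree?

[B [Q { [B [Q < >]] }] [B [Q ( )] [B [Q { [B [Q { }] [B [Q ( )]]] }]]]]

( )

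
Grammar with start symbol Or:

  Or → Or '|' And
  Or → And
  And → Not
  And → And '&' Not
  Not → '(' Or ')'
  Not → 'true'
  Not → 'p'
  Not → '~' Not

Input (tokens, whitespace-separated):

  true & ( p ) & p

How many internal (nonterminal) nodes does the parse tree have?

[Or [And [And [And [Not true]] & [Not ( [Or [And [Not p]]] )]] & [Not p]]]

10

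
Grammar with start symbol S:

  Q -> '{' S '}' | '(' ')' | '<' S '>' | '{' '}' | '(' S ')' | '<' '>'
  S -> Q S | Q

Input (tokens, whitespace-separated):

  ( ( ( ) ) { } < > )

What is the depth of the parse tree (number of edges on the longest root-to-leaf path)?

[S [Q ( [S [Q ( [S [Q ( )]] )] [S [Q { }] [S [Q < >]]]] )]]

6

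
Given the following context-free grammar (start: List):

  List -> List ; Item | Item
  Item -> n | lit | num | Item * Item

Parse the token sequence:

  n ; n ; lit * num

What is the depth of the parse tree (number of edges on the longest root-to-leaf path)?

[List [List [List [Item n]] ; [Item n]] ; [Item [Item lit] * [Item num]]]

4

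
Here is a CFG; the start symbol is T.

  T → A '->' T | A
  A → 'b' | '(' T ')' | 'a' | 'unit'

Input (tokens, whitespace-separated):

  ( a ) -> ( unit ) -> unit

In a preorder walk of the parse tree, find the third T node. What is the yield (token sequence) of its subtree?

( unit ) -> unit

[T [A ( [T [A a]] )] -> [T [A ( [T [A unit]] )] -> [T [A unit]]]]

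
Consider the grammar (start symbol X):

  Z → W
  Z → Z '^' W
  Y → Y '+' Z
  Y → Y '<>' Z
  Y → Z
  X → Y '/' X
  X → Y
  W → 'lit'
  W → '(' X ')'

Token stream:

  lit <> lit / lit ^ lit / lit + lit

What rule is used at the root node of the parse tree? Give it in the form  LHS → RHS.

X → Y '/' X

[X [Y [Y [Z [W lit]]] <> [Z [W lit]]] / [X [Y [Z [Z [W lit]] ^ [W lit]]] / [X [Y [Y [Z [W lit]]] + [Z [W lit]]]]]]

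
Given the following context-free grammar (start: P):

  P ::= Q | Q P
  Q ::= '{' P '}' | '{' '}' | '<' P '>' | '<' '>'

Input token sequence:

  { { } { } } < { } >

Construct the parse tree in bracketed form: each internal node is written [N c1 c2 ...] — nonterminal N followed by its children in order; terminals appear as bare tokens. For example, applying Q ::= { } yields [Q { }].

[P [Q { [P [Q { }] [P [Q { }]]] }] [P [Q < [P [Q { }]] >]]]

P
Q P
{ P } P
{ Q P } P
{ { } P } P
{ { } Q } P
{ { } { } } P
{ { } { } } Q
{ { } { } } < P >
{ { } { } } < Q >
{ { } { } } < { } >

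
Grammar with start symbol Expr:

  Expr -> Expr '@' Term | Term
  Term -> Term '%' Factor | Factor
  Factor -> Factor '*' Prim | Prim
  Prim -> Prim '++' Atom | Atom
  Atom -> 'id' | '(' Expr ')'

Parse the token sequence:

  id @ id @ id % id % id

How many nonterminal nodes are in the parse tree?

[Expr [Expr [Expr [Term [Factor [Prim [Atom id]]]]] @ [Term [Factor [Prim [Atom id]]]]] @ [Term [Term [Term [Factor [Prim [Atom id]]]] % [Factor [Prim [Atom id]]]] % [Factor [Prim [Atom id]]]]]

23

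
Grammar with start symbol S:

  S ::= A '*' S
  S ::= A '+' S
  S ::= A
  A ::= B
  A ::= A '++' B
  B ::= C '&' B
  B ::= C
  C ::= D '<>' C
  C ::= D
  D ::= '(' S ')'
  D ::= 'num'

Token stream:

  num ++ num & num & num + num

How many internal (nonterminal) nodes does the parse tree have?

20

[S [A [A [B [C [D num]]]] ++ [B [C [D num]] & [B [C [D num]] & [B [C [D num]]]]]] + [S [A [B [C [D num]]]]]]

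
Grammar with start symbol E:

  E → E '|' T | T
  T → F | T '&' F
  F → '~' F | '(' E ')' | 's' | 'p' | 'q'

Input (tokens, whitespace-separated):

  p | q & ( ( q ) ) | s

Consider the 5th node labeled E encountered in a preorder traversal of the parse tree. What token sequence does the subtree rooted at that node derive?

[E [E [E [T [F p]]] | [T [T [F q]] & [F ( [E [T [F ( [E [T [F q]]] )]]] )]]] | [T [F s]]]

q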